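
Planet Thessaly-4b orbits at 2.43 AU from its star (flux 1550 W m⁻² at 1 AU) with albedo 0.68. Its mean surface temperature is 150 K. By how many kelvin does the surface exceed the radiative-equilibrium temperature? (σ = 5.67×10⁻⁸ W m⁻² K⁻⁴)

ΔT ≈ 11.3 K

S = 1550/2.43² = 262.5 W m⁻².
T_eq = [S(1−A)/(4σ)]^(1/4) = [262.5×0.32/(4×5.67×10⁻⁸)]^(1/4) = 138.7 K.
ΔT = T_surf − T_eq = 150 − 138.7.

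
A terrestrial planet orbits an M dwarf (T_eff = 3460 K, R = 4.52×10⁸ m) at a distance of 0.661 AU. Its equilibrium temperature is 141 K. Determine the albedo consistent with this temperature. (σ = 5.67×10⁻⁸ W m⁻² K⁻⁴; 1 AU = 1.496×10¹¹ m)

d = 0.661 AU = 9.89×10¹⁰ m.
L = 4πR_⋆²σT_⋆⁴ = 4π(4.52×10⁸)² × 5.67×10⁻⁸ × (3460)⁴ = 2.09×10²⁵ W.
S = L/(4πd²) = 170 W m⁻².
From T_eq⁴ = S(1−A)/(4σ): 1−A = 4σT_eq⁴/S.
1−A = 4 × 5.67×10⁻⁸ × (141)⁴ / 170 = 0.528.

A ≈ 0.47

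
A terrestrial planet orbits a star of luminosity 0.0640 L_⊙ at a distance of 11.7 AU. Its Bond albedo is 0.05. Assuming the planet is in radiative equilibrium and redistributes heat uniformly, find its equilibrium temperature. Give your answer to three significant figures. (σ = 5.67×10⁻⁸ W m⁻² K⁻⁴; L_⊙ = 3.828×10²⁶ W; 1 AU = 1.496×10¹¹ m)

d = 11.7 AU = 1.75×10¹² m.
L = 0.0640 × 3.828×10²⁶ = 2.45×10²⁵ W.
Flux: S = L/(4πd²) = 2.45×10²⁵/(4π×(1.75×10¹²)²) = 0.636 W m⁻².
Energy balance: absorbed = emitted ⇒ πR²·S(1−A) = 4πR²·σT_eq⁴, so T_eq⁴ = S(1−A)/(4σ).
T_eq = [0.636 × 0.95 / (4 × 5.67×10⁻⁸)]^(1/4) = (2.67×10⁶)^(1/4) = 40.4 K.

T_eq ≈ 40.4 K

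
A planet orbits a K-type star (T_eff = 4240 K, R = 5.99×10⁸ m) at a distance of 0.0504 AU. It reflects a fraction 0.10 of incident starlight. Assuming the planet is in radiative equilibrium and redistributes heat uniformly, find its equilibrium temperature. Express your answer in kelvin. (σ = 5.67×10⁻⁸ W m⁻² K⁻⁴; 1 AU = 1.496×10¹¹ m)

T_eq ≈ 823 K

d = 0.0504 AU = 7.54×10⁹ m.
L = 4πR_⋆²σT_⋆⁴ = 4π(5.99×10⁸)² × 5.67×10⁻⁸ × (4240)⁴ = 8.26×10²⁵ W.
S = L/(4πd²) = 1.16×10⁵ W m⁻².
Energy balance: absorbed = emitted ⇒ πR²·S(1−A) = 4πR²·σT_eq⁴, so T_eq⁴ = S(1−A)/(4σ).
T_eq = [1.16×10⁵ × 0.90 / (4 × 5.67×10⁻⁸)]^(1/4) = (4.59×10¹¹)^(1/4) = 823 K.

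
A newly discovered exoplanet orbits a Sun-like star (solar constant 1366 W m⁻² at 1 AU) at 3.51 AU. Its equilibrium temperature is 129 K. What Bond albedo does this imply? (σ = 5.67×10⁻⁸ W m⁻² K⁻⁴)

A ≈ 0.43

Flux at 3.51 AU: S = 1366/3.51² = 111 W m⁻².
From T_eq⁴ = S(1−A)/(4σ): 1−A = 4σT_eq⁴/S.
1−A = 4 × 5.67×10⁻⁸ × (129)⁴ / 111 = 0.566.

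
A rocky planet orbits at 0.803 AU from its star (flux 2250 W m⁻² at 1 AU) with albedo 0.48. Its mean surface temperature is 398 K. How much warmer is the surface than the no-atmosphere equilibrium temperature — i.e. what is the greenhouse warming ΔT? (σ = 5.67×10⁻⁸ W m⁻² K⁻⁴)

S = 2250/0.803² = 3489 W m⁻².
T_eq = [S(1−A)/(4σ)]^(1/4) = [3489×0.52/(4×5.67×10⁻⁸)]^(1/4) = 299.1 K.
ΔT = T_surf − T_eq = 398 − 299.1.

ΔT ≈ 98.9 K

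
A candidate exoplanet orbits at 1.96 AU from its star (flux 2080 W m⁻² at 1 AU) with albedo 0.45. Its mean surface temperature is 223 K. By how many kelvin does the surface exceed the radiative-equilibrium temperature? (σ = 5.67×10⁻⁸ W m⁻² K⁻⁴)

S = 2080/1.96² = 541.4 W m⁻².
T_eq = [S(1−A)/(4σ)]^(1/4) = [541.4×0.55/(4×5.67×10⁻⁸)]^(1/4) = 190.4 K.
ΔT = T_surf − T_eq = 223 − 190.4.

ΔT ≈ 32.6 K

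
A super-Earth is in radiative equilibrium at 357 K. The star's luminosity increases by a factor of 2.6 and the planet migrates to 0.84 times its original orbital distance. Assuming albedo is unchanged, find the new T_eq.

T_eq ∝ L^(1/4) · d^(−1/2).
T′ = 357 × 2.6^(1/4) / 0.84^(1/2) = 495 K.

T_eq ≈ 495 K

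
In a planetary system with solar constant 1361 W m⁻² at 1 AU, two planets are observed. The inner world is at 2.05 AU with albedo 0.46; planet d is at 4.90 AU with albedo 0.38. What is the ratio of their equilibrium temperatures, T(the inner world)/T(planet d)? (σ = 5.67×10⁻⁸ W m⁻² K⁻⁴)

T_eq = [S₀(1−A)/(4σd²)]^(1/4), so T ∝ (1−A)^(1/4) / √d.
T₁ = [1361×0.54/(4×5.67×10⁻⁸×2.05²)]^(1/4) = 166.64 K.
T₂ = [1361×0.62/(4×5.67×10⁻⁸×4.90²)]^(1/4) = 111.57 K.

T₁/T₂ ≈ 1.494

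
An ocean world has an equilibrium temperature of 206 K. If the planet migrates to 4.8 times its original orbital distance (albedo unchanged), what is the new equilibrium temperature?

T_eq ≈ 94.0 K

T_eq ∝ L^(1/4) · d^(−1/2).
T′ = 206 / 4.8^(1/2) = 94.0 K.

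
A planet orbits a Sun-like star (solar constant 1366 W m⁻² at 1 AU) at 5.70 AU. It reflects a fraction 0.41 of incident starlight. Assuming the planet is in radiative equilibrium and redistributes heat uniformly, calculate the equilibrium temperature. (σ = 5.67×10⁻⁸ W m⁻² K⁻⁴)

T_eq ≈ 102 K

Flux at 5.70 AU: S = 1366/5.70² = 42.0 W m⁻².
Energy balance: absorbed = emitted ⇒ πR²·S(1−A) = 4πR²·σT_eq⁴, so T_eq⁴ = S(1−A)/(4σ).
T_eq = [42.0 × 0.59 / (4 × 5.67×10⁻⁸)]^(1/4) = (1.09×10⁸)^(1/4) = 102 K.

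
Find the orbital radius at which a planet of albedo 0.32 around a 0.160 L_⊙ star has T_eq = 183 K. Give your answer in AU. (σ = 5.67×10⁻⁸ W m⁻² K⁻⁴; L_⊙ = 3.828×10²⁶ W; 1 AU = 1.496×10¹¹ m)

d ≈ 0.763 AU

L = 0.160 × 3.828×10²⁶ = 6.12×10²⁵ W.
From T_eq⁴ = L(1−A)/(16πσd²): d = √[L(1−A)/(16πσT_eq⁴)].
d = √[6.12×10²⁵ × 0.68 / (16π × 5.67×10⁻⁸ × (183)⁴)] = 1.14×10¹¹ m = 0.763 AU.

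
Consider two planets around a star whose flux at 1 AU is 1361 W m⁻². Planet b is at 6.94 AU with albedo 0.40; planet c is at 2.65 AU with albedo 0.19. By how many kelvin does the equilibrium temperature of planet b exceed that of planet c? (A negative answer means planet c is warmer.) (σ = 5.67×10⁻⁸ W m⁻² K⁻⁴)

ΔT ≈ -69.2 K

T_eq = [S₀(1−A)/(4σd²)]^(1/4), so T ∝ (1−A)^(1/4) / √d.
T₁ = [1361×0.60/(4×5.67×10⁻⁸×6.94²)]^(1/4) = 92.98 K.
T₂ = [1361×0.81/(4×5.67×10⁻⁸×2.65²)]^(1/4) = 162.20 K.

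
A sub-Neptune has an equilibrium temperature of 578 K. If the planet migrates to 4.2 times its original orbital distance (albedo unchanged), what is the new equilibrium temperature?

T_eq ≈ 282 K

T_eq ∝ L^(1/4) · d^(−1/2).
T′ = 578 / 4.2^(1/2) = 282 K.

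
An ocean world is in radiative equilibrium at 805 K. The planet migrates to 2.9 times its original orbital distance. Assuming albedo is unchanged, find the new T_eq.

T_eq ≈ 473 K

T_eq ∝ L^(1/4) · d^(−1/2).
T′ = 805 / 2.9^(1/2) = 473 K.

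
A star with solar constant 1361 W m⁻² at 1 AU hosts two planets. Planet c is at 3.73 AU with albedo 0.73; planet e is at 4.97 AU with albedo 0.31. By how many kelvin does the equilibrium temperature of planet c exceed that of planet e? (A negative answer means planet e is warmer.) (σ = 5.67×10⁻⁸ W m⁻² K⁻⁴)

ΔT ≈ -9.9 K

T_eq = [S₀(1−A)/(4σd²)]^(1/4), so T ∝ (1−A)^(1/4) / √d.
T₁ = [1361×0.27/(4×5.67×10⁻⁸×3.73²)]^(1/4) = 103.88 K.
T₂ = [1361×0.69/(4×5.67×10⁻⁸×4.97²)]^(1/4) = 113.79 K.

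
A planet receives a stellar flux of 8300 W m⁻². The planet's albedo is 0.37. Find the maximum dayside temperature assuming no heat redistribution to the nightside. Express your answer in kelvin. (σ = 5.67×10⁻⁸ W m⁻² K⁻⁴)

T_ss ≈ 551 K

With no redistribution each surface element balances locally: S(1−A) = σT⁴.
T = [8300 × 0.63 / 5.67×10⁻⁸]^(1/4) = (9.22×10¹⁰)^(1/4) = 551 K.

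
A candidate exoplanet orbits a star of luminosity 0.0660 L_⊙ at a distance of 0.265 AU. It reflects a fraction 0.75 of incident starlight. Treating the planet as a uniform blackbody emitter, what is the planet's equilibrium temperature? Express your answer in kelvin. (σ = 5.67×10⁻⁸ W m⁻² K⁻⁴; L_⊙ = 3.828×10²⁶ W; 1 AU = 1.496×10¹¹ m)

d = 0.265 AU = 3.96×10¹⁰ m.
L = 0.0660 × 3.828×10²⁶ = 2.53×10²⁵ W.
Flux: S = L/(4πd²) = 2.53×10²⁵/(4π×(3.96×10¹⁰)²) = 1280 W m⁻².
Energy balance: absorbed = emitted ⇒ πR²·S(1−A) = 4πR²·σT_eq⁴, so T_eq⁴ = S(1−A)/(4σ).
T_eq = [1280 × 0.25 / (4 × 5.67×10⁻⁸)]^(1/4) = (1.41×10⁹)^(1/4) = 194 K.

T_eq ≈ 194 K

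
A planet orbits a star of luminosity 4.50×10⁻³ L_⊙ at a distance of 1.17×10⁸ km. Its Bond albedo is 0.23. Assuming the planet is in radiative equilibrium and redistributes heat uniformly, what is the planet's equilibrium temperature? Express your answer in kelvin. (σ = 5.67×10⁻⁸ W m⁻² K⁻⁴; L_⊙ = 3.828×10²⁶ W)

d = 1.17×10⁸ km = 1.17×10¹¹ m.
L = 4.50×10⁻³ × 3.828×10²⁶ = 1.72×10²⁴ W.
Flux: S = L/(4πd²) = 1.72×10²⁴/(4π×(1.17×10¹¹)²) = 10.0 W m⁻².
Energy balance: absorbed = emitted ⇒ πR²·S(1−A) = 4πR²·σT_eq⁴, so T_eq⁴ = S(1−A)/(4σ).
T_eq = [10.0 × 0.77 / (4 × 5.67×10⁻⁸)]^(1/4) = (3.40×10⁷)^(1/4) = 76.4 K.

T_eq ≈ 76.4 K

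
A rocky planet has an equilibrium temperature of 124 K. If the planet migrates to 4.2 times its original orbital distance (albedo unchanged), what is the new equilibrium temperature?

T_eq ≈ 60.5 K

T_eq ∝ L^(1/4) · d^(−1/2).
T′ = 124 / 4.2^(1/2) = 60.5 K.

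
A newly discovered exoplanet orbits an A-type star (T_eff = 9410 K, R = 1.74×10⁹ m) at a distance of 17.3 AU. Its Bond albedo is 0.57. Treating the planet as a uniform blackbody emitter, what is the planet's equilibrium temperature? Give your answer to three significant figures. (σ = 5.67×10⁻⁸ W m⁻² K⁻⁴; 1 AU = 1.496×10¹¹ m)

d = 17.3 AU = 2.59×10¹² m.
L = 4πR_⋆²σT_⋆⁴ = 4π(1.74×10⁹)² × 5.67×10⁻⁸ × (9410)⁴ = 1.69×10²⁸ W.
S = L/(4πd²) = 201 W m⁻².
Energy balance: absorbed = emitted ⇒ πR²·S(1−A) = 4πR²·σT_eq⁴, so T_eq⁴ = S(1−A)/(4σ).
T_eq = [201 × 0.43 / (4 × 5.67×10⁻⁸)]^(1/4) = (3.81×10⁸)^(1/4) = 140 K.

T_eq ≈ 140 K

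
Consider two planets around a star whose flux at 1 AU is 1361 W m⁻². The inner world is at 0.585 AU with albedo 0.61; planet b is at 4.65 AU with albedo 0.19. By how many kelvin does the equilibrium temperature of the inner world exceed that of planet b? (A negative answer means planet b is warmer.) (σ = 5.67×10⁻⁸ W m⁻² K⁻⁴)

T_eq = [S₀(1−A)/(4σd²)]^(1/4), so T ∝ (1−A)^(1/4) / √d.
T₁ = [1361×0.39/(4×5.67×10⁻⁸×0.585²)]^(1/4) = 287.57 K.
T₂ = [1361×0.81/(4×5.67×10⁻⁸×4.65²)]^(1/4) = 122.45 K.

ΔT ≈ 165.1 K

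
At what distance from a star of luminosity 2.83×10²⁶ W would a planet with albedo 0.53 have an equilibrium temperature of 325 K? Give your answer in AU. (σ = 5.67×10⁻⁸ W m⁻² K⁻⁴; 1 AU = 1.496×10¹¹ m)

From T_eq⁴ = L(1−A)/(16πσd²): d = √[L(1−A)/(16πσT_eq⁴)].
d = √[2.83×10²⁶ × 0.47 / (16π × 5.67×10⁻⁸ × (325)⁴)] = 6.47×10¹⁰ m = 0.432 AU.

d ≈ 0.432 AU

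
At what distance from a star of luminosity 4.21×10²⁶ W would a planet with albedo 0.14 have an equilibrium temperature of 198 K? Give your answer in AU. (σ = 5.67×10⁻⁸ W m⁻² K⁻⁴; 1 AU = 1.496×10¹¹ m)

d ≈ 1.92 AU

From T_eq⁴ = L(1−A)/(16πσd²): d = √[L(1−A)/(16πσT_eq⁴)].
d = √[4.21×10²⁶ × 0.86 / (16π × 5.67×10⁻⁸ × (198)⁴)] = 2.87×10¹¹ m = 1.92 AU.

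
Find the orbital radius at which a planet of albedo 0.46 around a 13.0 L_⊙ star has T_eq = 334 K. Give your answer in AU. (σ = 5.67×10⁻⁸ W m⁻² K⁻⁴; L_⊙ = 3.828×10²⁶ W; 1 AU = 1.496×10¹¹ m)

d ≈ 1.84 AU

L = 13.0 × 3.828×10²⁶ = 4.98×10²⁷ W.
From T_eq⁴ = L(1−A)/(16πσd²): d = √[L(1−A)/(16πσT_eq⁴)].
d = √[4.98×10²⁷ × 0.54 / (16π × 5.67×10⁻⁸ × (334)⁴)] = 2.75×10¹¹ m = 1.84 AU.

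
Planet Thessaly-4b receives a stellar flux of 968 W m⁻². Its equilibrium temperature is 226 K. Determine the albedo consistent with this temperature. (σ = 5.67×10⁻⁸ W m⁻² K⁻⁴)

A ≈ 0.39

From T_eq⁴ = S(1−A)/(4σ): 1−A = 4σT_eq⁴/S.
1−A = 4 × 5.67×10⁻⁸ × (226)⁴ / 968 = 0.611.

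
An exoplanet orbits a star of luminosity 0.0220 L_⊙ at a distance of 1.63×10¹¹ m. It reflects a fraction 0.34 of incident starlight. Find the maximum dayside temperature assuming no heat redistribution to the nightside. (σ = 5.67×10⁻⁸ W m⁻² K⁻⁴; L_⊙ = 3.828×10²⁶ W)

L = 0.0220 × 3.828×10²⁶ = 8.42×10²⁴ W.
Flux: S = L/(4πd²) = 8.42×10²⁴/(4π×(1.63×10¹¹)²) = 25.2 W m⁻².
With no redistribution each surface element balances locally: S(1−A) = σT⁴.
T = [25.2 × 0.66 / 5.67×10⁻⁸]^(1/4) = (2.94×10⁸)^(1/4) = 131 K.

T_ss ≈ 131 K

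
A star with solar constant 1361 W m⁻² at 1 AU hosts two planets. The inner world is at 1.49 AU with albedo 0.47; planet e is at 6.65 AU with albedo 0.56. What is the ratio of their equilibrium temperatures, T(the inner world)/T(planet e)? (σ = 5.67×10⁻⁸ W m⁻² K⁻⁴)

T₁/T₂ ≈ 2.213

T_eq = [S₀(1−A)/(4σd²)]^(1/4), so T ∝ (1−A)^(1/4) / √d.
T₁ = [1361×0.53/(4×5.67×10⁻⁸×1.49²)]^(1/4) = 194.55 K.
T₂ = [1361×0.44/(4×5.67×10⁻⁸×6.65²)]^(1/4) = 87.90 K.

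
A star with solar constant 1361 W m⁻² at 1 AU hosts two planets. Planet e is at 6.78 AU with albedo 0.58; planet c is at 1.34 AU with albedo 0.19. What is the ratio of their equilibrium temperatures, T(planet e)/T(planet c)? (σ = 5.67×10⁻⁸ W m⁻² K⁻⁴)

T₁/T₂ ≈ 0.377

T_eq = [S₀(1−A)/(4σd²)]^(1/4), so T ∝ (1−A)^(1/4) / √d.
T₁ = [1361×0.42/(4×5.67×10⁻⁸×6.78²)]^(1/4) = 86.05 K.
T₂ = [1361×0.81/(4×5.67×10⁻⁸×1.34²)]^(1/4) = 228.10 K.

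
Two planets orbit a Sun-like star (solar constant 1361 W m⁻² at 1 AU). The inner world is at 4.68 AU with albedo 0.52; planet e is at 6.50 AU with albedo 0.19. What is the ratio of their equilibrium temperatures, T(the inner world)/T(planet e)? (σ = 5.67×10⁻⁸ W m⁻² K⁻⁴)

T₁/T₂ ≈ 1.034

T_eq = [S₀(1−A)/(4σd²)]^(1/4), so T ∝ (1−A)^(1/4) / √d.
T₁ = [1361×0.48/(4×5.67×10⁻⁸×4.68²)]^(1/4) = 107.09 K.
T₂ = [1361×0.81/(4×5.67×10⁻⁸×6.50²)]^(1/4) = 103.57 K.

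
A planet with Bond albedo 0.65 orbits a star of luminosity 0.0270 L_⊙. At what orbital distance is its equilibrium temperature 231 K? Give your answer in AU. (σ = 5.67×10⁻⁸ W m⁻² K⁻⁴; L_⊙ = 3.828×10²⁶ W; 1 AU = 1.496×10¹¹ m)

d ≈ 0.141 AU

L = 0.0270 × 3.828×10²⁶ = 1.03×10²⁵ W.
From T_eq⁴ = L(1−A)/(16πσd²): d = √[L(1−A)/(16πσT_eq⁴)].
d = √[1.03×10²⁵ × 0.35 / (16π × 5.67×10⁻⁸ × (231)⁴)] = 2.11×10¹⁰ m = 0.141 AU.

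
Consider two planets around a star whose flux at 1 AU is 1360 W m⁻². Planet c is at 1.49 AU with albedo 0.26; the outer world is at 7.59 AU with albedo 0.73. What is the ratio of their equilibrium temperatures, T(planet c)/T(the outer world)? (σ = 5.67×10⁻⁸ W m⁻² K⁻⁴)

T_eq = [S₀(1−A)/(4σd²)]^(1/4), so T ∝ (1−A)^(1/4) / √d.
T₁ = [1360×0.74/(4×5.67×10⁻⁸×1.49²)]^(1/4) = 211.44 K.
T₂ = [1360×0.27/(4×5.67×10⁻⁸×7.59²)]^(1/4) = 72.81 K.

T₁/T₂ ≈ 2.904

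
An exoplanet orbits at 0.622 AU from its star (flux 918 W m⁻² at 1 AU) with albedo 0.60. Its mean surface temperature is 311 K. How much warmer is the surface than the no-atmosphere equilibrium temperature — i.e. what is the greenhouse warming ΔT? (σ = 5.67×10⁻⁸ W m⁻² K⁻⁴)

S = 918/0.622² = 2373 W m⁻².
T_eq = [S(1−A)/(4σ)]^(1/4) = [2373×0.40/(4×5.67×10⁻⁸)]^(1/4) = 254.3 K.
ΔT = T_surf − T_eq = 311 − 254.3.

ΔT ≈ 56.7 K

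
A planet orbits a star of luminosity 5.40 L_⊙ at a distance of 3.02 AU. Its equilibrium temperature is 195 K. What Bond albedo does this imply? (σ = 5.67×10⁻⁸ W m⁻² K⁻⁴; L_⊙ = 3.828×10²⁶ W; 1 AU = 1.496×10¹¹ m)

d = 3.02 AU = 4.52×10¹¹ m.
L = 5.40 × 3.828×10²⁶ = 2.07×10²⁷ W.
Flux: S = L/(4πd²) = 2.07×10²⁷/(4π×(4.52×10¹¹)²) = 806 W m⁻².
From T_eq⁴ = S(1−A)/(4σ): 1−A = 4σT_eq⁴/S.
1−A = 4 × 5.67×10⁻⁸ × (195)⁴ / 806 = 0.407.

A ≈ 0.59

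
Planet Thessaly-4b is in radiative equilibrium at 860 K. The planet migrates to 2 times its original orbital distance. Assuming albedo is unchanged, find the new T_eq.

T_eq ≈ 608 K

T_eq ∝ L^(1/4) · d^(−1/2).
T′ = 860 / 2^(1/2) = 608 K.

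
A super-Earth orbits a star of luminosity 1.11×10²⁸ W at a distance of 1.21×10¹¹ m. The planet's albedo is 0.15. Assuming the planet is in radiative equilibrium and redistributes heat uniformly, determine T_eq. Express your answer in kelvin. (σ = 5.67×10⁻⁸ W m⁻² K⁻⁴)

T_eq ≈ 690 K

Flux: S = L/(4πd²) = 1.11×10²⁸/(4π×(1.21×10¹¹)²) = 6.03×10⁴ W m⁻².
Energy balance: absorbed = emitted ⇒ πR²·S(1−A) = 4πR²·σT_eq⁴, so T_eq⁴ = S(1−A)/(4σ).
T_eq = [6.03×10⁴ × 0.85 / (4 × 5.67×10⁻⁸)]^(1/4) = (2.26×10¹¹)^(1/4) = 690 K.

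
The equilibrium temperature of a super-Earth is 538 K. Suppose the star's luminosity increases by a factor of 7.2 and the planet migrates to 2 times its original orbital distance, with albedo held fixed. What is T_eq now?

T_eq ∝ L^(1/4) · d^(−1/2).
T′ = 538 × 7.2^(1/4) / 2^(1/2) = 623 K.

T_eq ≈ 623 K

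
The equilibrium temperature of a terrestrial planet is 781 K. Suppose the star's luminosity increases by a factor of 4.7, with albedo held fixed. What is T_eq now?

T_eq ≈ 1150 K

T_eq ∝ L^(1/4) · d^(−1/2).
T′ = 781 × 4.7^(1/4) = 1150 K.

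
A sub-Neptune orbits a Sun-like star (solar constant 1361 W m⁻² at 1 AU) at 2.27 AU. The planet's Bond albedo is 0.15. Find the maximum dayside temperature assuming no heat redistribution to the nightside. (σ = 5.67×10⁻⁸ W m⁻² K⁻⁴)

T_ss ≈ 251 K

Flux at 2.27 AU: S = 1361/2.27² = 264 W m⁻².
With no redistribution each surface element balances locally: S(1−A) = σT⁴.
T = [264 × 0.85 / 5.67×10⁻⁸]^(1/4) = (3.96×10⁹)^(1/4) = 251 K.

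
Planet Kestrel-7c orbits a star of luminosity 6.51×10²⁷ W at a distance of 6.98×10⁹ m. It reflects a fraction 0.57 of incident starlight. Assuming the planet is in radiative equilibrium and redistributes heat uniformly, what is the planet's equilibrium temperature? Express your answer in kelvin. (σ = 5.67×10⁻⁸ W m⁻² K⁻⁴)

Flux: S = L/(4πd²) = 6.51×10²⁷/(4π×(6.98×10⁹)²) = 1.06×10⁷ W m⁻².
Energy balance: absorbed = emitted ⇒ πR²·S(1−A) = 4πR²·σT_eq⁴, so T_eq⁴ = S(1−A)/(4σ).
T_eq = [1.06×10⁷ × 0.43 / (4 × 5.67×10⁻⁸)]^(1/4) = (2.02×10¹³)^(1/4) = 2120 K.

T_eq ≈ 2120 K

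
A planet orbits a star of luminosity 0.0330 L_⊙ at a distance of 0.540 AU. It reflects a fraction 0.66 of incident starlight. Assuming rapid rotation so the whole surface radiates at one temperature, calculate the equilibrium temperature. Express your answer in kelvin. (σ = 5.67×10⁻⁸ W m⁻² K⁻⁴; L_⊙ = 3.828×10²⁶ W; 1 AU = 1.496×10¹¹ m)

T_eq ≈ 123 K

d = 0.540 AU = 8.08×10¹⁰ m.
L = 0.0330 × 3.828×10²⁶ = 1.26×10²⁵ W.
Flux: S = L/(4πd²) = 1.26×10²⁵/(4π×(8.08×10¹⁰)²) = 154 W m⁻².
Energy balance: absorbed = emitted ⇒ πR²·S(1−A) = 4πR²·σT_eq⁴, so T_eq⁴ = S(1−A)/(4σ).
T_eq = [154 × 0.34 / (4 × 5.67×10⁻⁸)]^(1/4) = (2.31×10⁸)^(1/4) = 123 K.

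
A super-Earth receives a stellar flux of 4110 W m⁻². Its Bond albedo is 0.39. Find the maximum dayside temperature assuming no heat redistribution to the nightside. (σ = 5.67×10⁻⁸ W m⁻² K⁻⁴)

T_ss ≈ 459 K

With no redistribution each surface element balances locally: S(1−A) = σT⁴.
T = [4110 × 0.61 / 5.67×10⁻⁸]^(1/4) = (4.42×10¹⁰)^(1/4) = 459 K.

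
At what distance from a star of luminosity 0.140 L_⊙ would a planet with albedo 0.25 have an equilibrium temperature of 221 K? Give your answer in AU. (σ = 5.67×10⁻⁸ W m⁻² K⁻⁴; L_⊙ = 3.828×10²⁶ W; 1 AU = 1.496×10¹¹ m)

L = 0.140 × 3.828×10²⁶ = 5.36×10²⁵ W.
From T_eq⁴ = L(1−A)/(16πσd²): d = √[L(1−A)/(16πσT_eq⁴)].
d = √[5.36×10²⁵ × 0.75 / (16π × 5.67×10⁻⁸ × (221)⁴)] = 7.69×10¹⁰ m = 0.514 AU.

d ≈ 0.514 AU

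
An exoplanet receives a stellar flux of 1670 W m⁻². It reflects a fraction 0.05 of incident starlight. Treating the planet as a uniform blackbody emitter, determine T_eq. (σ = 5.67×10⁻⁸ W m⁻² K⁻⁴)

T_eq ≈ 289 K

Energy balance: absorbed = emitted ⇒ πR²·S(1−A) = 4πR²·σT_eq⁴, so T_eq⁴ = S(1−A)/(4σ).
T_eq = [1670 × 0.95 / (4 × 5.67×10⁻⁸)]^(1/4) = (7.00×10⁹)^(1/4) = 289 K.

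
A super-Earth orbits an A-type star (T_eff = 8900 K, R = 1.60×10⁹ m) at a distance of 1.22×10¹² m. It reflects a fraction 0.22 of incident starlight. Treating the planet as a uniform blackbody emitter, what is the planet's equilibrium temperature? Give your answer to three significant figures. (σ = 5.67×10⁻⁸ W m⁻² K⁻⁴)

L = 4πR_⋆²σT_⋆⁴ = 4π(1.60×10⁹)² × 5.67×10⁻⁸ × (8900)⁴ = 1.14×10²⁸ W.
S = L/(4πd²) = 612 W m⁻².
Energy balance: absorbed = emitted ⇒ πR²·S(1−A) = 4πR²·σT_eq⁴, so T_eq⁴ = S(1−A)/(4σ).
T_eq = [612 × 0.78 / (4 × 5.67×10⁻⁸)]^(1/4) = (2.10×10⁹)^(1/4) = 214 K.

T_eq ≈ 214 K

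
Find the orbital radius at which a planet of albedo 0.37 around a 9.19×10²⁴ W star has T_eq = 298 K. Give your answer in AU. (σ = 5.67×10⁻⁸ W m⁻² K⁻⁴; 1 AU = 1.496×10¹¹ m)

From T_eq⁴ = L(1−A)/(16πσd²): d = √[L(1−A)/(16πσT_eq⁴)].
d = √[9.19×10²⁴ × 0.63 / (16π × 5.67×10⁻⁸ × (298)⁴)] = 1.60×10¹⁰ m = 0.107 AU.

d ≈ 0.107 AU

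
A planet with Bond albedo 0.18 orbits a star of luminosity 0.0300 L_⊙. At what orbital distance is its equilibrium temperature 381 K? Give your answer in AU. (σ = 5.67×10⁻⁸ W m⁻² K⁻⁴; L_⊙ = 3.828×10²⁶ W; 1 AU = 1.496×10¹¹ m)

d ≈ 0.0837 AU

L = 0.0300 × 3.828×10²⁶ = 1.15×10²⁵ W.
From T_eq⁴ = L(1−A)/(16πσd²): d = √[L(1−A)/(16πσT_eq⁴)].
d = √[1.15×10²⁵ × 0.82 / (16π × 5.67×10⁻⁸ × (381)⁴)] = 1.25×10¹⁰ m = 0.0837 AU.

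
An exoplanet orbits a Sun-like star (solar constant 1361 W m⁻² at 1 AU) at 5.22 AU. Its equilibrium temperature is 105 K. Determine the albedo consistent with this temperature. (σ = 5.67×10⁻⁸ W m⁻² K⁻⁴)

A ≈ 0.45

Flux at 5.22 AU: S = 1361/5.22² = 49.9 W m⁻².
From T_eq⁴ = S(1−A)/(4σ): 1−A = 4σT_eq⁴/S.
1−A = 4 × 5.67×10⁻⁸ × (105)⁴ / 49.9 = 0.552.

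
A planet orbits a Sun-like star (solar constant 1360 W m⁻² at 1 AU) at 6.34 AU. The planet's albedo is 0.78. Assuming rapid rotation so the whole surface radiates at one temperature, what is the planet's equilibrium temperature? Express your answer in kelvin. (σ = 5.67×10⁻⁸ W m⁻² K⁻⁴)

T_eq ≈ 75.7 K

Flux at 6.34 AU: S = 1360/6.34² = 33.8 W m⁻².
Energy balance: absorbed = emitted ⇒ πR²·S(1−A) = 4πR²·σT_eq⁴, so T_eq⁴ = S(1−A)/(4σ).
T_eq = [33.8 × 0.22 / (4 × 5.67×10⁻⁸)]^(1/4) = (3.28×10⁷)^(1/4) = 75.7 K.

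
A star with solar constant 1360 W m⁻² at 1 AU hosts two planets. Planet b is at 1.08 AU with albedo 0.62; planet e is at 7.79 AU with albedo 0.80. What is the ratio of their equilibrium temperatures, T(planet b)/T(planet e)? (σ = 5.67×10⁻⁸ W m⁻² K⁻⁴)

T_eq = [S₀(1−A)/(4σd²)]^(1/4), so T ∝ (1−A)^(1/4) / √d.
T₁ = [1360×0.38/(4×5.67×10⁻⁸×1.08²)]^(1/4) = 210.24 K.
T₂ = [1360×0.20/(4×5.67×10⁻⁸×7.79²)]^(1/4) = 66.67 K.

T₁/T₂ ≈ 3.153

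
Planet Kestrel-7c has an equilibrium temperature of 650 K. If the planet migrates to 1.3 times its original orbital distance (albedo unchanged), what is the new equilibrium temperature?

T_eq ≈ 570 K

T_eq ∝ L^(1/4) · d^(−1/2).
T′ = 650 / 1.3^(1/2) = 570 K.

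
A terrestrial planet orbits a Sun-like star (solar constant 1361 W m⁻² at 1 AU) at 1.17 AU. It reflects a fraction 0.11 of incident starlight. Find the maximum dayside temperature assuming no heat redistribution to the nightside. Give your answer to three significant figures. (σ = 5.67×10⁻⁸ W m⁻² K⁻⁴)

Flux at 1.17 AU: S = 1361/1.17² = 994 W m⁻².
With no redistribution each surface element balances locally: S(1−A) = σT⁴.
T = [994 × 0.89 / 5.67×10⁻⁸]^(1/4) = (1.56×10¹⁰)^(1/4) = 353 K.

T_ss ≈ 353 K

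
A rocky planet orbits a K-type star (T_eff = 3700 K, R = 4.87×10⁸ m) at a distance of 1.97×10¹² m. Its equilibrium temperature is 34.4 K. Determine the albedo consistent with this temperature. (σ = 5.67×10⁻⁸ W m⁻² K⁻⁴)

L = 4πR_⋆²σT_⋆⁴ = 4π(4.87×10⁸)² × 5.67×10⁻⁸ × (3700)⁴ = 3.17×10²⁵ W.
S = L/(4πd²) = 0.649 W m⁻².
From T_eq⁴ = S(1−A)/(4σ): 1−A = 4σT_eq⁴/S.
1−A = 4 × 5.67×10⁻⁸ × (34.4)⁴ / 0.649 = 0.489.

A ≈ 0.51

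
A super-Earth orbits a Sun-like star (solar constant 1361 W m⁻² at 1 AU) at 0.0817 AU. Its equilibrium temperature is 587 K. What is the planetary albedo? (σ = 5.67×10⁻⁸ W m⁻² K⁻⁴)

A ≈ 0.87

Flux at 0.0817 AU: S = 1361/0.0817² = 2.04×10⁵ W m⁻².
From T_eq⁴ = S(1−A)/(4σ): 1−A = 4σT_eq⁴/S.
1−A = 4 × 5.67×10⁻⁸ × (587)⁴ / 2.04×10⁵ = 0.132.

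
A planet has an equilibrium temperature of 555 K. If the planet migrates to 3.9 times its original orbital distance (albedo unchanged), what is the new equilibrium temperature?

T_eq ≈ 281 K

T_eq ∝ L^(1/4) · d^(−1/2).
T′ = 555 / 3.9^(1/2) = 281 K.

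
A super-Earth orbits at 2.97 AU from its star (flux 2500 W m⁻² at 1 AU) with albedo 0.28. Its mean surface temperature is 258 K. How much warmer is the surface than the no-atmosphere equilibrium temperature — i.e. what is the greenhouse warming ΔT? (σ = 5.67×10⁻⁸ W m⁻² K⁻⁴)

ΔT ≈ 84.8 K

S = 2500/2.97² = 283.4 W m⁻².
T_eq = [S(1−A)/(4σ)]^(1/4) = [283.4×0.72/(4×5.67×10⁻⁸)]^(1/4) = 173.2 K.
ΔT = T_surf − T_eq = 258 − 173.2.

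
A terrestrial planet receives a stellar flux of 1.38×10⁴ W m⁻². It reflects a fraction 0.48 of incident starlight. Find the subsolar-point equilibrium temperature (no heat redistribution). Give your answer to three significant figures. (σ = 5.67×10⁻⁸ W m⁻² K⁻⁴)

T_ss ≈ 596 K

At the subsolar point the surface absorbs S(1−A) and emits σT⁴ per unit area — no factor of 4, since only the local patch is in balance.
T = [1.38×10⁴ × 0.52 / 5.67×10⁻⁸]^(1/4) = (1.27×10¹¹)^(1/4) = 596 K.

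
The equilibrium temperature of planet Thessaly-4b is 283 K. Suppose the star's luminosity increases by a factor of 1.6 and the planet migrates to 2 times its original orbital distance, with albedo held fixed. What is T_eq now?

T_eq ∝ L^(1/4) · d^(−1/2).
T′ = 283 × 1.6^(1/4) / 2^(1/2) = 225 K.

T_eq ≈ 225 K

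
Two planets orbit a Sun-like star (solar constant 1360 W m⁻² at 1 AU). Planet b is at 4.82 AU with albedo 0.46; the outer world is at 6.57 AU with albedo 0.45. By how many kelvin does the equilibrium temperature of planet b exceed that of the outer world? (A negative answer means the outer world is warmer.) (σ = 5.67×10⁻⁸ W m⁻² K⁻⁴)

ΔT ≈ 15.2 K

T_eq = [S₀(1−A)/(4σd²)]^(1/4), so T ∝ (1−A)^(1/4) / √d.
T₁ = [1360×0.54/(4×5.67×10⁻⁸×4.82²)]^(1/4) = 108.65 K.
T₂ = [1360×0.55/(4×5.67×10⁻⁸×6.57²)]^(1/4) = 93.49 K.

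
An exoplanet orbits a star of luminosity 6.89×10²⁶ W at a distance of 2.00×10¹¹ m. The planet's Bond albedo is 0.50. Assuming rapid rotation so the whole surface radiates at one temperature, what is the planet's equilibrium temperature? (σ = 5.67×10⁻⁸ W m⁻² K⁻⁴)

T_eq ≈ 234 K

Flux: S = L/(4πd²) = 6.89×10²⁶/(4π×(2.00×10¹¹)²) = 1370 W m⁻².
Energy balance: absorbed = emitted ⇒ πR²·S(1−A) = 4πR²·σT_eq⁴, so T_eq⁴ = S(1−A)/(4σ).
T_eq = [1370 × 0.50 / (4 × 5.67×10⁻⁸)]^(1/4) = (3.02×10⁹)^(1/4) = 234 K.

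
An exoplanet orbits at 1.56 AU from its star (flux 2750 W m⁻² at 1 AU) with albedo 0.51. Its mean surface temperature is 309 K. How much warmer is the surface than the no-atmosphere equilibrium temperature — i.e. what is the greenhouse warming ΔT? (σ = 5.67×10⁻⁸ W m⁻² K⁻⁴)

ΔT ≈ 86.7 K

S = 2750/1.56² = 1130 W m⁻².
T_eq = [S(1−A)/(4σ)]^(1/4) = [1130×0.49/(4×5.67×10⁻⁸)]^(1/4) = 222.3 K.
ΔT = T_surf − T_eq = 309 − 222.3.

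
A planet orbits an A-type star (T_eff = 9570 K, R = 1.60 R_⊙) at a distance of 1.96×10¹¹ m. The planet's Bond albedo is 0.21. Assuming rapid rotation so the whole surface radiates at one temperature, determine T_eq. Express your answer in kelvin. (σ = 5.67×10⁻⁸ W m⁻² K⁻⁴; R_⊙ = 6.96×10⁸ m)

T_eq ≈ 481 K

R_⋆ = 1.60 × 6.96×10⁸ = 1.11×10⁹ m.
L = 4πR_⋆²σT_⋆⁴ = 4π(1.11×10⁹)² × 5.67×10⁻⁸ × (9570)⁴ = 7.41×10²⁷ W.
S = L/(4πd²) = 1.54×10⁴ W m⁻².
Energy balance: absorbed = emitted ⇒ πR²·S(1−A) = 4πR²·σT_eq⁴, so T_eq⁴ = S(1−A)/(4σ).
T_eq = [1.54×10⁴ × 0.79 / (4 × 5.67×10⁻⁸)]^(1/4) = (5.35×10¹⁰)^(1/4) = 481 K.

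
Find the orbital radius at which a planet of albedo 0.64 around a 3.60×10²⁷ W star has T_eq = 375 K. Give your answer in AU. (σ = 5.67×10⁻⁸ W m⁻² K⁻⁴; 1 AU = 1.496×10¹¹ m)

d ≈ 1.01 AU

From T_eq⁴ = L(1−A)/(16πσd²): d = √[L(1−A)/(16πσT_eq⁴)].
d = √[3.60×10²⁷ × 0.36 / (16π × 5.67×10⁻⁸ × (375)⁴)] = 1.52×10¹¹ m = 1.01 AU.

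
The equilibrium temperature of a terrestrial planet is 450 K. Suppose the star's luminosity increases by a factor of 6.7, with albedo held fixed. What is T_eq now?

T_eq ∝ L^(1/4) · d^(−1/2).
T′ = 450 × 6.7^(1/4) = 724 K.

T_eq ≈ 724 K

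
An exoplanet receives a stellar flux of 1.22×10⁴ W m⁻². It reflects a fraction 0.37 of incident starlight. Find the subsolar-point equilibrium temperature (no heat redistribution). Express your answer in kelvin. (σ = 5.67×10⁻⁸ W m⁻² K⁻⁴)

T_ss ≈ 607 K

At the subsolar point the surface absorbs S(1−A) and emits σT⁴ per unit area — no factor of 4, since only the local patch is in balance.
T = [1.22×10⁴ × 0.63 / 5.67×10⁻⁸]^(1/4) = (1.36×10¹¹)^(1/4) = 607 K.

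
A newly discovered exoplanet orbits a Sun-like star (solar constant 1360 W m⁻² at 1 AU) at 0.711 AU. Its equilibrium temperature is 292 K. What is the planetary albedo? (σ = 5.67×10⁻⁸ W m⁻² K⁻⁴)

A ≈ 0.39

Flux at 0.711 AU: S = 1360/0.711² = 2690 W m⁻².
From T_eq⁴ = S(1−A)/(4σ): 1−A = 4σT_eq⁴/S.
1−A = 4 × 5.67×10⁻⁸ × (292)⁴ / 2690 = 0.613.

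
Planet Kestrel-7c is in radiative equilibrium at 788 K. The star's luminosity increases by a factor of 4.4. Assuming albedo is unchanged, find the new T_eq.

T_eq ∝ L^(1/4) · d^(−1/2).
T′ = 788 × 4.4^(1/4) = 1140 K.

T_eq ≈ 1140 K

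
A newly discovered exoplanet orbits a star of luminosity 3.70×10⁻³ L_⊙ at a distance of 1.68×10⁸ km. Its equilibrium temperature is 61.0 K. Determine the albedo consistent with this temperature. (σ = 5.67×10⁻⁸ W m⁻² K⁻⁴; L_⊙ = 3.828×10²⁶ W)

A ≈ 0.21

d = 1.68×10⁸ km = 1.68×10¹¹ m.
L = 3.70×10⁻³ × 3.828×10²⁶ = 1.42×10²⁴ W.
Flux: S = L/(4πd²) = 1.42×10²⁴/(4π×(1.68×10¹¹)²) = 3.99 W m⁻².
From T_eq⁴ = S(1−A)/(4σ): 1−A = 4σT_eq⁴/S.
1−A = 4 × 5.67×10⁻⁸ × (61.0)⁴ / 3.99 = 0.786.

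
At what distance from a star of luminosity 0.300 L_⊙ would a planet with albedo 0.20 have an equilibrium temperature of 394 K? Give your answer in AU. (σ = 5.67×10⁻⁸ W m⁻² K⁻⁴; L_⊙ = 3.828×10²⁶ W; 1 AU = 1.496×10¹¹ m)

L = 0.300 × 3.828×10²⁶ = 1.15×10²⁶ W.
From T_eq⁴ = L(1−A)/(16πσd²): d = √[L(1−A)/(16πσT_eq⁴)].
d = √[1.15×10²⁶ × 0.80 / (16π × 5.67×10⁻⁸ × (394)⁴)] = 3.66×10¹⁰ m = 0.244 AU.

d ≈ 0.244 AU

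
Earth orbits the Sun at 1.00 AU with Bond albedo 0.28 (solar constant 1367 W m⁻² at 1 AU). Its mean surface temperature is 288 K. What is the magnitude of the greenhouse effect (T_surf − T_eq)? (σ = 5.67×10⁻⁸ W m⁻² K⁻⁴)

S = 1367/1.00² = 1367 W m⁻².
T_eq = [S(1−A)/(4σ)]^(1/4) = [1367×0.72/(4×5.67×10⁻⁸)]^(1/4) = 256.7 K.
ΔT = T_surf − T_eq = 288 − 256.7.

ΔT ≈ 31.3 K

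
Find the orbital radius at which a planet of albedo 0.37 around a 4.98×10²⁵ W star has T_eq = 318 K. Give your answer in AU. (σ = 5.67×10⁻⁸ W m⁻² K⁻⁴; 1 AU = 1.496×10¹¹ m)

From T_eq⁴ = L(1−A)/(16πσd²): d = √[L(1−A)/(16πσT_eq⁴)].
d = √[4.98×10²⁵ × 0.63 / (16π × 5.67×10⁻⁸ × (318)⁴)] = 3.28×10¹⁰ m = 0.219 AU.

d ≈ 0.219 AU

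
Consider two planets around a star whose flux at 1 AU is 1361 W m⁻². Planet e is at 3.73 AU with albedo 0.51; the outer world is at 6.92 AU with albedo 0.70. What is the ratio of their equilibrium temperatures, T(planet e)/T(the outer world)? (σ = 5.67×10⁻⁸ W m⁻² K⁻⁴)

T_eq = [S₀(1−A)/(4σd²)]^(1/4), so T ∝ (1−A)^(1/4) / √d.
T₁ = [1361×0.49/(4×5.67×10⁻⁸×3.73²)]^(1/4) = 120.57 K.
T₂ = [1361×0.30/(4×5.67×10⁻⁸×6.92²)]^(1/4) = 78.30 K.

T₁/T₂ ≈ 1.540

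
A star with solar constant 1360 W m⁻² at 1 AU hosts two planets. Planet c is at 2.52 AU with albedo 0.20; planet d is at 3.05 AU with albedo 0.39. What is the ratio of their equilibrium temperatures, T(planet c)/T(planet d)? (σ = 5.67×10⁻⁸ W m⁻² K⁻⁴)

T_eq = [S₀(1−A)/(4σd²)]^(1/4), so T ∝ (1−A)^(1/4) / √d.
T₁ = [1360×0.80/(4×5.67×10⁻⁸×2.52²)]^(1/4) = 165.79 K.
T₂ = [1360×0.61/(4×5.67×10⁻⁸×3.05²)]^(1/4) = 140.82 K.

T₁/T₂ ≈ 1.177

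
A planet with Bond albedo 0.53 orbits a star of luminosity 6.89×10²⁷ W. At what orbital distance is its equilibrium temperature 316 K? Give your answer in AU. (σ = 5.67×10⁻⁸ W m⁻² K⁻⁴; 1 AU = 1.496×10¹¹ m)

d ≈ 2.26 AU

From T_eq⁴ = L(1−A)/(16πσd²): d = √[L(1−A)/(16πσT_eq⁴)].
d = √[6.89×10²⁷ × 0.47 / (16π × 5.67×10⁻⁸ × (316)⁴)] = 3.38×10¹¹ m = 2.26 AU.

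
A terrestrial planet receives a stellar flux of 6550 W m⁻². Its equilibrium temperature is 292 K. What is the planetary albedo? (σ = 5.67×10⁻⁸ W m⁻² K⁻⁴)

From T_eq⁴ = S(1−A)/(4σ): 1−A = 4σT_eq⁴/S.
1−A = 4 × 5.67×10⁻⁸ × (292)⁴ / 6550 = 0.252.

A ≈ 0.75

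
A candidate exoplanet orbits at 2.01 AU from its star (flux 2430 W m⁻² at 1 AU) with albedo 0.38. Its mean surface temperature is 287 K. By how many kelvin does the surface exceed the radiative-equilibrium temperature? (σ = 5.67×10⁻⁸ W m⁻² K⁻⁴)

ΔT ≈ 85.6 K

S = 2430/2.01² = 601.5 W m⁻².
T_eq = [S(1−A)/(4σ)]^(1/4) = [601.5×0.62/(4×5.67×10⁻⁸)]^(1/4) = 201.4 K.
ΔT = T_surf − T_eq = 287 − 201.4.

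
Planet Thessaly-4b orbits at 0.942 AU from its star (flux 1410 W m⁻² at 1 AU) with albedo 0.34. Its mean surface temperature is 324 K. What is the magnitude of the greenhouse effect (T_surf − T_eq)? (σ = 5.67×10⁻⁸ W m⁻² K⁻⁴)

ΔT ≈ 63.2 K

S = 1410/0.942² = 1589 W m⁻².
T_eq = [S(1−A)/(4σ)]^(1/4) = [1589×0.66/(4×5.67×10⁻⁸)]^(1/4) = 260.8 K.
ΔT = T_surf − T_eq = 324 − 260.8.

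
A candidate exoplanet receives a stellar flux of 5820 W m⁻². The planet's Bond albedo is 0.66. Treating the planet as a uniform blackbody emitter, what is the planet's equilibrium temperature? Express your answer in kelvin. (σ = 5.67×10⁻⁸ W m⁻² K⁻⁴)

Energy balance: absorbed = emitted ⇒ πR²·S(1−A) = 4πR²·σT_eq⁴, so T_eq⁴ = S(1−A)/(4σ).
T_eq = [5820 × 0.34 / (4 × 5.67×10⁻⁸)]^(1/4) = (8.72×10⁹)^(1/4) = 306 K.

T_eq ≈ 306 K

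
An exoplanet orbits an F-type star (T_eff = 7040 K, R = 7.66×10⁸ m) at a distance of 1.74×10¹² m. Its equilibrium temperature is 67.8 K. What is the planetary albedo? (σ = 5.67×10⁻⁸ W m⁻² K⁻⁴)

L = 4πR_⋆²σT_⋆⁴ = 4π(7.66×10⁸)² × 5.67×10⁻⁸ × (7040)⁴ = 1.03×10²⁷ W.
S = L/(4πd²) = 27.0 W m⁻².
From T_eq⁴ = S(1−A)/(4σ): 1−A = 4σT_eq⁴/S.
1−A = 4 × 5.67×10⁻⁸ × (67.8)⁴ / 27.0 = 0.178.

A ≈ 0.82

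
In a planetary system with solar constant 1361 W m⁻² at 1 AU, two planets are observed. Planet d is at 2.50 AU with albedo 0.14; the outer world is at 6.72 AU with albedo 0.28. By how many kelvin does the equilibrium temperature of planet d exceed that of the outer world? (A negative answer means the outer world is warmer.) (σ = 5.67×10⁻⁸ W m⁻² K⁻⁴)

ΔT ≈ 70.6 K

T_eq = [S₀(1−A)/(4σd²)]^(1/4), so T ∝ (1−A)^(1/4) / √d.
T₁ = [1361×0.86/(4×5.67×10⁻⁸×2.50²)]^(1/4) = 169.52 K.
T₂ = [1361×0.72/(4×5.67×10⁻⁸×6.72²)]^(1/4) = 98.90 K.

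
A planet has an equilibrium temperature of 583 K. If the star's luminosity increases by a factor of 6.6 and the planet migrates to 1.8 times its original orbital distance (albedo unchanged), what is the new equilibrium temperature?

T_eq ∝ L^(1/4) · d^(−1/2).
T′ = 583 × 6.6^(1/4) / 1.8^(1/2) = 696 K.

T_eq ≈ 696 K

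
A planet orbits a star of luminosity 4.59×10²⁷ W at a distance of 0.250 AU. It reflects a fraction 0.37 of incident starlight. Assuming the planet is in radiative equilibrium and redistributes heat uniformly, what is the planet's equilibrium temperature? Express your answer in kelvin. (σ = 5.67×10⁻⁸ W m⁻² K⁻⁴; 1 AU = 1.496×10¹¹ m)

d = 0.250 AU = 3.74×10¹⁰ m.
Flux: S = L/(4πd²) = 4.59×10²⁷/(4π×(3.74×10¹⁰)²) = 2.61×10⁵ W m⁻².
Energy balance: absorbed = emitted ⇒ πR²·S(1−A) = 4πR²·σT_eq⁴, so T_eq⁴ = S(1−A)/(4σ).
T_eq = [2.61×10⁵ × 0.63 / (4 × 5.67×10⁻⁸)]^(1/4) = (7.25×10¹¹)^(1/4) = 923 K.

T_eq ≈ 923 K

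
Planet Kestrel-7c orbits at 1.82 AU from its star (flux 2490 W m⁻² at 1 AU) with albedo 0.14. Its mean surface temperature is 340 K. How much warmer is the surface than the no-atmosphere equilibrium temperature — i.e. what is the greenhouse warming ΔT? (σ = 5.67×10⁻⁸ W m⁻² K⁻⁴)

ΔT ≈ 108.9 K

S = 2490/1.82² = 751.7 W m⁻².
T_eq = [S(1−A)/(4σ)]^(1/4) = [751.7×0.86/(4×5.67×10⁻⁸)]^(1/4) = 231.1 K.
ΔT = T_surf − T_eq = 340 − 231.1.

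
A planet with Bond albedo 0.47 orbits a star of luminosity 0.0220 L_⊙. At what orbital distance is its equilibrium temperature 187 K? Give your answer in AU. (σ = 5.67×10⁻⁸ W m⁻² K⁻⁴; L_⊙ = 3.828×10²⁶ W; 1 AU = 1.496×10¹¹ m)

d ≈ 0.239 AU

L = 0.0220 × 3.828×10²⁶ = 8.42×10²⁴ W.
From T_eq⁴ = L(1−A)/(16πσd²): d = √[L(1−A)/(16πσT_eq⁴)].
d = √[8.42×10²⁴ × 0.53 / (16π × 5.67×10⁻⁸ × (187)⁴)] = 3.58×10¹⁰ m = 0.239 AU.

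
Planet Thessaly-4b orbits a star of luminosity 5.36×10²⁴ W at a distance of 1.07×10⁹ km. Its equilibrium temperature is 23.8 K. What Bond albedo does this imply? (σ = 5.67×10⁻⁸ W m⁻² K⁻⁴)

d = 1.07×10⁹ km = 1.07×10¹² m.
Flux: S = L/(4πd²) = 5.36×10²⁴/(4π×(1.07×10¹²)²) = 0.373 W m⁻².
From T_eq⁴ = S(1−A)/(4σ): 1−A = 4σT_eq⁴/S.
1−A = 4 × 5.67×10⁻⁸ × (23.8)⁴ / 0.373 = 0.195.

A ≈ 0.80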